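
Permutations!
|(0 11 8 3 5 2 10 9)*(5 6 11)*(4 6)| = 5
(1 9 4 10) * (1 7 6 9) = (4 10 7 6 9) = [0, 1, 2, 3, 10, 5, 9, 6, 8, 4, 7]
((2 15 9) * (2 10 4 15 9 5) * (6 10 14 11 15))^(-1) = (2 5 15 11 14 9)(4 10 6)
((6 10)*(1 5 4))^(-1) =((1 5 4)(6 10))^(-1) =(1 4 5)(6 10)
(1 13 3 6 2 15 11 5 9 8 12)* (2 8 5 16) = (1 13 3 6 8 12)(2 15 11 16)(5 9) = [0, 13, 15, 6, 4, 9, 8, 7, 12, 5, 10, 16, 1, 3, 14, 11, 2]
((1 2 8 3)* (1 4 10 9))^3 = ((1 2 8 3 4 10 9))^3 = (1 3 9 8 10 2 4)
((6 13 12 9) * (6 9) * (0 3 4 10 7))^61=(0 3 4 10 7)(6 13 12)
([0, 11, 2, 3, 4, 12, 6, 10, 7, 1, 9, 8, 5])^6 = [0, 1, 2, 3, 4, 5, 6, 7, 8, 9, 10, 11, 12]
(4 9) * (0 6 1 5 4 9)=(9)(0 6 1 5 4)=[6, 5, 2, 3, 0, 4, 1, 7, 8, 9]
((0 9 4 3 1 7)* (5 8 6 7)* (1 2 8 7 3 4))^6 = (0 9 1 5 7)(2 6)(3 8)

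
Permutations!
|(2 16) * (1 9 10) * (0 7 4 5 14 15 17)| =42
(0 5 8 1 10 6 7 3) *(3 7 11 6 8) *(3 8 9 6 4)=(0 5 8 1 10 9 6 11 4 3)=[5, 10, 2, 0, 3, 8, 11, 7, 1, 6, 9, 4]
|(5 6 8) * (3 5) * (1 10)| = |(1 10)(3 5 6 8)| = 4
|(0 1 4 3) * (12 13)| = 4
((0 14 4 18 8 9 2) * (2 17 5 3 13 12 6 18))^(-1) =(0 2 4 14)(3 5 17 9 8 18 6 12 13)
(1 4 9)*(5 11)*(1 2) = (1 4 9 2)(5 11) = [0, 4, 1, 3, 9, 11, 6, 7, 8, 2, 10, 5]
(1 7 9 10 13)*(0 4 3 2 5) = [4, 7, 5, 2, 3, 0, 6, 9, 8, 10, 13, 11, 12, 1] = (0 4 3 2 5)(1 7 9 10 13)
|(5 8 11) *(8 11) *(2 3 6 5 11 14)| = 5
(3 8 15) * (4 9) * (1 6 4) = (1 6 4 9)(3 8 15) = [0, 6, 2, 8, 9, 5, 4, 7, 15, 1, 10, 11, 12, 13, 14, 3]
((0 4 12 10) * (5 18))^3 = (0 10 12 4)(5 18)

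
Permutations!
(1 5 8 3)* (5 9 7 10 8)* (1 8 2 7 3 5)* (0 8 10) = (0 8 5 1 9 3 10 2 7) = [8, 9, 7, 10, 4, 1, 6, 0, 5, 3, 2]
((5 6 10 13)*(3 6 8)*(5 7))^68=(3 5 13 6 8 7 10)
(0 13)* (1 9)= (0 13)(1 9)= [13, 9, 2, 3, 4, 5, 6, 7, 8, 1, 10, 11, 12, 0]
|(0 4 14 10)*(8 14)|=|(0 4 8 14 10)|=5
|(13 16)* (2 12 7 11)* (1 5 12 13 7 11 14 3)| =|(1 5 12 11 2 13 16 7 14 3)| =10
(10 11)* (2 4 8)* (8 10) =(2 4 10 11 8) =[0, 1, 4, 3, 10, 5, 6, 7, 2, 9, 11, 8]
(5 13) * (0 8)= [8, 1, 2, 3, 4, 13, 6, 7, 0, 9, 10, 11, 12, 5]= (0 8)(5 13)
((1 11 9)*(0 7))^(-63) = ((0 7)(1 11 9))^(-63) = (11)(0 7)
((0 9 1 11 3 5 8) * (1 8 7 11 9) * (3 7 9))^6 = (11)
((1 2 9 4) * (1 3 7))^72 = ((1 2 9 4 3 7))^72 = (9)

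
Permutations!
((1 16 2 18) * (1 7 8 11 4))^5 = ((1 16 2 18 7 8 11 4))^5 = (1 8 2 4 7 16 11 18)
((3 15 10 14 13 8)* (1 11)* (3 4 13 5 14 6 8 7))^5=(1 11)(3 4 10 7 8 15 13 6)(5 14)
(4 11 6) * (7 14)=(4 11 6)(7 14)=[0, 1, 2, 3, 11, 5, 4, 14, 8, 9, 10, 6, 12, 13, 7]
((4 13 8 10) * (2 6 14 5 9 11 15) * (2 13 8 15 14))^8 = (15)(4 10 8)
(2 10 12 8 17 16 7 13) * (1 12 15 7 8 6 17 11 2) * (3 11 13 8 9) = (1 12 6 17 16 9 3 11 2 10 15 7 8 13) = [0, 12, 10, 11, 4, 5, 17, 8, 13, 3, 15, 2, 6, 1, 14, 7, 9, 16]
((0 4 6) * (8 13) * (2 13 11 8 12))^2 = (0 6 4)(2 12 13)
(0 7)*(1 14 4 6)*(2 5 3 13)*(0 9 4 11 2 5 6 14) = (0 7 9 4 14 11 2 6 1)(3 13 5) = [7, 0, 6, 13, 14, 3, 1, 9, 8, 4, 10, 2, 12, 5, 11]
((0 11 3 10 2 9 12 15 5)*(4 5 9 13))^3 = (15)(0 10 4 11 2 5 3 13)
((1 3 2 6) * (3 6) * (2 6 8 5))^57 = ((1 8 5 2 3 6))^57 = (1 2)(3 8)(5 6)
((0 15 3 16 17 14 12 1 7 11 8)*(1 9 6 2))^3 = (0 16 12 2 11 15 17 9 1 8 3 14 6 7)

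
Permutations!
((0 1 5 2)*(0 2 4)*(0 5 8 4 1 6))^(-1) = ((0 6)(1 8 4 5))^(-1) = (0 6)(1 5 4 8)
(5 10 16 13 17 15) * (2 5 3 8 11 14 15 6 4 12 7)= [0, 1, 5, 8, 12, 10, 4, 2, 11, 9, 16, 14, 7, 17, 15, 3, 13, 6]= (2 5 10 16 13 17 6 4 12 7)(3 8 11 14 15)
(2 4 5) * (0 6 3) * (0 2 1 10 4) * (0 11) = [6, 10, 11, 2, 5, 1, 3, 7, 8, 9, 4, 0] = (0 6 3 2 11)(1 10 4 5)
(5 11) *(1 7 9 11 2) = (1 7 9 11 5 2) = [0, 7, 1, 3, 4, 2, 6, 9, 8, 11, 10, 5]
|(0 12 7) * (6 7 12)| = 3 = |(12)(0 6 7)|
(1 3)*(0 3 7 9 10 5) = [3, 7, 2, 1, 4, 0, 6, 9, 8, 10, 5] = (0 3 1 7 9 10 5)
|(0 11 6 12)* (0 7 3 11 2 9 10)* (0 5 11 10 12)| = |(0 2 9 12 7 3 10 5 11 6)| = 10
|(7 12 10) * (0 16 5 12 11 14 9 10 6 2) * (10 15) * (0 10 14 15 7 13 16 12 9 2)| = 30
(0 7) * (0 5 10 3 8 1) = (0 7 5 10 3 8 1) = [7, 0, 2, 8, 4, 10, 6, 5, 1, 9, 3]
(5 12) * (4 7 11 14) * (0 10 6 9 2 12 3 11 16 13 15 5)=(0 10 6 9 2 12)(3 11 14 4 7 16 13 15 5)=[10, 1, 12, 11, 7, 3, 9, 16, 8, 2, 6, 14, 0, 15, 4, 5, 13]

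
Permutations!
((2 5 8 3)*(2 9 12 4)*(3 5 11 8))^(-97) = ((2 11 8 5 3 9 12 4))^(-97) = (2 4 12 9 3 5 8 11)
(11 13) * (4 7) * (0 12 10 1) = [12, 0, 2, 3, 7, 5, 6, 4, 8, 9, 1, 13, 10, 11] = (0 12 10 1)(4 7)(11 13)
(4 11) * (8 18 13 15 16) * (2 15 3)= (2 15 16 8 18 13 3)(4 11)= [0, 1, 15, 2, 11, 5, 6, 7, 18, 9, 10, 4, 12, 3, 14, 16, 8, 17, 13]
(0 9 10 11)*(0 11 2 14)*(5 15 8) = (0 9 10 2 14)(5 15 8) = [9, 1, 14, 3, 4, 15, 6, 7, 5, 10, 2, 11, 12, 13, 0, 8]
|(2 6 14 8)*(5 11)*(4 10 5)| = 4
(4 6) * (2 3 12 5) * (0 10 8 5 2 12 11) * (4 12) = (0 10 8 5 4 6 12 2 3 11) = [10, 1, 3, 11, 6, 4, 12, 7, 5, 9, 8, 0, 2]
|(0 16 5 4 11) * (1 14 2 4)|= |(0 16 5 1 14 2 4 11)|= 8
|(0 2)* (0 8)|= 3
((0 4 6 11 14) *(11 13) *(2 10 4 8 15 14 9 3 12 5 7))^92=(15)(2 13 12 10 11 5 4 9 7 6 3)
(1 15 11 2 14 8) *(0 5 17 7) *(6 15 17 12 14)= (0 5 12 14 8 1 17 7)(2 6 15 11)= [5, 17, 6, 3, 4, 12, 15, 0, 1, 9, 10, 2, 14, 13, 8, 11, 16, 7]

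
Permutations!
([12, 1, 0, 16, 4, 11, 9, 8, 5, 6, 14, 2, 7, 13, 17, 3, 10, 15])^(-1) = (0 2 11 5 8 7 12)(3 15 17 14 10 16)(6 9)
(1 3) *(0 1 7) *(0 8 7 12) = (0 1 3 12)(7 8) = [1, 3, 2, 12, 4, 5, 6, 8, 7, 9, 10, 11, 0]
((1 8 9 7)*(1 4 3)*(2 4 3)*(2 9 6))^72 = ((1 8 6 2 4 9 7 3))^72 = (9)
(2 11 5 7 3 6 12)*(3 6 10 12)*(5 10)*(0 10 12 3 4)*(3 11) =(0 10 11 12 2 3 5 7 6 4) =[10, 1, 3, 5, 0, 7, 4, 6, 8, 9, 11, 12, 2]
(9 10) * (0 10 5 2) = (0 10 9 5 2) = [10, 1, 0, 3, 4, 2, 6, 7, 8, 5, 9]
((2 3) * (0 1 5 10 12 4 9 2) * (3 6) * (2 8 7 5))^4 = (0 3 6 2 1)(4 5 9 10 8 12 7)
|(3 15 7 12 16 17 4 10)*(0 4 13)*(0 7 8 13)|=|(0 4 10 3 15 8 13 7 12 16 17)|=11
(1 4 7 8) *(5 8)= (1 4 7 5 8)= [0, 4, 2, 3, 7, 8, 6, 5, 1]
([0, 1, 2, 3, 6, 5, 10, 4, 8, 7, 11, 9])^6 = (11)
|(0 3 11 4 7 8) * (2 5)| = 6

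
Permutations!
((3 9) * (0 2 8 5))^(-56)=(9)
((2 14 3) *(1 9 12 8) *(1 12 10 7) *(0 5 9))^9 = (14)(0 10)(1 9)(5 7)(8 12)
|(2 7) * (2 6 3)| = 4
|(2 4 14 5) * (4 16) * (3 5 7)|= 7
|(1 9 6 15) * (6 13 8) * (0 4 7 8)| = |(0 4 7 8 6 15 1 9 13)| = 9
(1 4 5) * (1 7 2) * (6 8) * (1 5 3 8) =(1 4 3 8 6)(2 5 7) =[0, 4, 5, 8, 3, 7, 1, 2, 6]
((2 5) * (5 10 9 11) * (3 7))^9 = (2 5 11 9 10)(3 7)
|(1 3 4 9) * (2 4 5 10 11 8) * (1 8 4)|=|(1 3 5 10 11 4 9 8 2)|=9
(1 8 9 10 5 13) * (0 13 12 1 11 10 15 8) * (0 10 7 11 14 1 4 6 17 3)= (0 13 14 1 10 5 12 4 6 17 3)(7 11)(8 9 15)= [13, 10, 2, 0, 6, 12, 17, 11, 9, 15, 5, 7, 4, 14, 1, 8, 16, 3]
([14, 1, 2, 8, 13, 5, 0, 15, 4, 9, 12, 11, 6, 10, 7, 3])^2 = [7, 1, 2, 4, 10, 5, 14, 3, 13, 9, 6, 11, 0, 12, 15, 8]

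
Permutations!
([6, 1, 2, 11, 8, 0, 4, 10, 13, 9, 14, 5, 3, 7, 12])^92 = [12, 1, 2, 7, 11, 14, 3, 6, 5, 9, 4, 10, 13, 0, 8]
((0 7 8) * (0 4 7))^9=((4 7 8))^9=(8)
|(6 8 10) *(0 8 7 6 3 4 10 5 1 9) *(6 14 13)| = 60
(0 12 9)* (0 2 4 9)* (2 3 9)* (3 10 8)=(0 12)(2 4)(3 9 10 8)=[12, 1, 4, 9, 2, 5, 6, 7, 3, 10, 8, 11, 0]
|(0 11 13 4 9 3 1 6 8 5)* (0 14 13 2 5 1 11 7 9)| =30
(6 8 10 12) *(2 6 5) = (2 6 8 10 12 5) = [0, 1, 6, 3, 4, 2, 8, 7, 10, 9, 12, 11, 5]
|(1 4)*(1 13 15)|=|(1 4 13 15)|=4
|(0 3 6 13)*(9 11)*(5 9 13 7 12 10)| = |(0 3 6 7 12 10 5 9 11 13)| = 10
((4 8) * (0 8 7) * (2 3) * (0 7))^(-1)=(0 4 8)(2 3)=((0 8 4)(2 3))^(-1)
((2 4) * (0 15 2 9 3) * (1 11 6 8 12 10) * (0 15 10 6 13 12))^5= ((0 10 1 11 13 12 6 8)(2 4 9 3 15))^5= (15)(0 12 1 8 13 10 6 11)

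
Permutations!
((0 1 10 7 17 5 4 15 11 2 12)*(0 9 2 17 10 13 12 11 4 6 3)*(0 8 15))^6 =(0 11 15 9 3 13 5)(1 17 4 2 8 12 6)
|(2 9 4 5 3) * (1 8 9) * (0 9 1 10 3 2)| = |(0 9 4 5 2 10 3)(1 8)| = 14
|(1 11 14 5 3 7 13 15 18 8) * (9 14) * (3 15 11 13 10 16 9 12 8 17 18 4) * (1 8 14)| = 26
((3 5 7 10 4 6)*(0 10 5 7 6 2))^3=(0 2 4 10)(3 6 5 7)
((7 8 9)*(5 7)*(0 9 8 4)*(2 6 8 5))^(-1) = ((0 9 2 6 8 5 7 4))^(-1) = (0 4 7 5 8 6 2 9)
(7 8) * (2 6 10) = (2 6 10)(7 8) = [0, 1, 6, 3, 4, 5, 10, 8, 7, 9, 2]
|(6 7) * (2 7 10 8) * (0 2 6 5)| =12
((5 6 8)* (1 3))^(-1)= ((1 3)(5 6 8))^(-1)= (1 3)(5 8 6)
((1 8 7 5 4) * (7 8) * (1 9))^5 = ((1 7 5 4 9))^5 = (9)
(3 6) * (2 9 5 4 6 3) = (2 9 5 4 6) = [0, 1, 9, 3, 6, 4, 2, 7, 8, 5]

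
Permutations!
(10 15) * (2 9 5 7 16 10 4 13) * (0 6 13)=[6, 1, 9, 3, 0, 7, 13, 16, 8, 5, 15, 11, 12, 2, 14, 4, 10]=(0 6 13 2 9 5 7 16 10 15 4)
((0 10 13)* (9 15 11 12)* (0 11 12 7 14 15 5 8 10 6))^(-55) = (0 6)(5 7)(8 14)(9 11)(10 15)(12 13)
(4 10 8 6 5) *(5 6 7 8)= (4 10 5)(7 8)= [0, 1, 2, 3, 10, 4, 6, 8, 7, 9, 5]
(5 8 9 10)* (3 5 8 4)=[0, 1, 2, 5, 3, 4, 6, 7, 9, 10, 8]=(3 5 4)(8 9 10)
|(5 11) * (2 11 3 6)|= 5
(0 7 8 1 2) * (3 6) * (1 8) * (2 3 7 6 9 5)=(0 6 7 1 3 9 5 2)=[6, 3, 0, 9, 4, 2, 7, 1, 8, 5]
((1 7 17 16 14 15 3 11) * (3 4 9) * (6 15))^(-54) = ((1 7 17 16 14 6 15 4 9 3 11))^(-54) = (1 7 17 16 14 6 15 4 9 3 11)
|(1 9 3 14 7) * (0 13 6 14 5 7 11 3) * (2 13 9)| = |(0 9)(1 2 13 6 14 11 3 5 7)| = 18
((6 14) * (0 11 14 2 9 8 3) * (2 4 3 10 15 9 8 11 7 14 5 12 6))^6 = (0 15 4 8 12 14 11)(2 5 7 9 3 10 6)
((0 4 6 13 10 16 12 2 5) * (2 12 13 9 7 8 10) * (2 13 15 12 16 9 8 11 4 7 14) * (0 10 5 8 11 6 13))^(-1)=(0 13 4 11 6 7)(2 14 9 10 5 8)(12 15 16)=((0 7 6 11 4 13)(2 8 5 10 9 14)(12 16 15))^(-1)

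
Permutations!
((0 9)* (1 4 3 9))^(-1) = (0 9 3 4 1)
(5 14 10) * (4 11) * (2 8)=(2 8)(4 11)(5 14 10)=[0, 1, 8, 3, 11, 14, 6, 7, 2, 9, 5, 4, 12, 13, 10]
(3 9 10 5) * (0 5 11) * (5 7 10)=(0 7 10 11)(3 9 5)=[7, 1, 2, 9, 4, 3, 6, 10, 8, 5, 11, 0]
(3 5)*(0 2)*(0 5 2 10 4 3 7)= (0 10 4 3 2 5 7)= [10, 1, 5, 2, 3, 7, 6, 0, 8, 9, 4]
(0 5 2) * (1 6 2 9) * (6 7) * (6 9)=(0 5 6 2)(1 7 9)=[5, 7, 0, 3, 4, 6, 2, 9, 8, 1]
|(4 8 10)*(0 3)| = |(0 3)(4 8 10)| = 6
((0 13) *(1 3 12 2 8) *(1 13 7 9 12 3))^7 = (13)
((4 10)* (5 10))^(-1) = (4 10 5)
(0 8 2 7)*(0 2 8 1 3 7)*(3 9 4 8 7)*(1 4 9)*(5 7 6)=[4, 1, 0, 3, 8, 7, 5, 2, 6, 9]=(9)(0 4 8 6 5 7 2)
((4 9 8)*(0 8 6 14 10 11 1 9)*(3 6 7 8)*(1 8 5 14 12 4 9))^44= (0 4 12 6 3)(5 10 8 7 14 11 9)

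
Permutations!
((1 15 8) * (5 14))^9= (15)(5 14)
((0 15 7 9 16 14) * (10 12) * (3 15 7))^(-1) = ((0 7 9 16 14)(3 15)(10 12))^(-1) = (0 14 16 9 7)(3 15)(10 12)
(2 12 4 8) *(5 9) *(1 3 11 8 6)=[0, 3, 12, 11, 6, 9, 1, 7, 2, 5, 10, 8, 4]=(1 3 11 8 2 12 4 6)(5 9)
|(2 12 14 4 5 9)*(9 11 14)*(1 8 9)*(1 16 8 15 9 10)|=|(1 15 9 2 12 16 8 10)(4 5 11 14)|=8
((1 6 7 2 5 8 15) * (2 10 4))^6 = ((1 6 7 10 4 2 5 8 15))^6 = (1 5 10)(2 7 15)(4 6 8)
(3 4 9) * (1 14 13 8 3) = (1 14 13 8 3 4 9) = [0, 14, 2, 4, 9, 5, 6, 7, 3, 1, 10, 11, 12, 8, 13]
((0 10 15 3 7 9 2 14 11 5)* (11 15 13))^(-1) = ((0 10 13 11 5)(2 14 15 3 7 9))^(-1) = (0 5 11 13 10)(2 9 7 3 15 14)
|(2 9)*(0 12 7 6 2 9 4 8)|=7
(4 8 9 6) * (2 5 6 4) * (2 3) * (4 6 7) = (2 5 7 4 8 9 6 3) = [0, 1, 5, 2, 8, 7, 3, 4, 9, 6]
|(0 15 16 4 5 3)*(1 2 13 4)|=9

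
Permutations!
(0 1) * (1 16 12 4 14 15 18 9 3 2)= [16, 0, 1, 2, 14, 5, 6, 7, 8, 3, 10, 11, 4, 13, 15, 18, 12, 17, 9]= (0 16 12 4 14 15 18 9 3 2 1)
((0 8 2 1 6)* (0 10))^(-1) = (0 10 6 1 2 8)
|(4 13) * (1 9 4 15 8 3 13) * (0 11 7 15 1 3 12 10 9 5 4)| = |(0 11 7 15 8 12 10 9)(1 5 4 3 13)| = 40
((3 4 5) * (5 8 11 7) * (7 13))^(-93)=(3 7 11 4 5 13 8)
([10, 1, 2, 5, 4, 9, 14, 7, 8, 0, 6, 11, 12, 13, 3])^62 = [9, 1, 2, 14, 4, 3, 10, 7, 8, 5, 0, 11, 12, 13, 6]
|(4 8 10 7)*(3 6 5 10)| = 7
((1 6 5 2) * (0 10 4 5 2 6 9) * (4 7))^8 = (0 9 1 2 6 5 4 7 10)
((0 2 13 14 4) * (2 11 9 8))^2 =(0 9 2 14)(4 11 8 13)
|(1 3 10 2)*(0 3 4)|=|(0 3 10 2 1 4)|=6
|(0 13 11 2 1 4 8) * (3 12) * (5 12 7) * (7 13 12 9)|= |(0 12 3 13 11 2 1 4 8)(5 9 7)|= 9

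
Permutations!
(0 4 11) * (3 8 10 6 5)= [4, 1, 2, 8, 11, 3, 5, 7, 10, 9, 6, 0]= (0 4 11)(3 8 10 6 5)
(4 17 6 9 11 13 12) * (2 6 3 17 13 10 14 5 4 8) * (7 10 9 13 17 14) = (2 6 13 12 8)(3 14 5 4 17)(7 10)(9 11) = [0, 1, 6, 14, 17, 4, 13, 10, 2, 11, 7, 9, 8, 12, 5, 15, 16, 3]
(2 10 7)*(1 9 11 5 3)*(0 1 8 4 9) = [1, 0, 10, 8, 9, 3, 6, 2, 4, 11, 7, 5] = (0 1)(2 10 7)(3 8 4 9 11 5)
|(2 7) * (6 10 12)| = 6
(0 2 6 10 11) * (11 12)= (0 2 6 10 12 11)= [2, 1, 6, 3, 4, 5, 10, 7, 8, 9, 12, 0, 11]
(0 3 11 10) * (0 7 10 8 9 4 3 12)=(0 12)(3 11 8 9 4)(7 10)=[12, 1, 2, 11, 3, 5, 6, 10, 9, 4, 7, 8, 0]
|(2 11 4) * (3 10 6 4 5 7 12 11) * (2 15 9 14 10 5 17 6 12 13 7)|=18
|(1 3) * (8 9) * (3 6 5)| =|(1 6 5 3)(8 9)| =4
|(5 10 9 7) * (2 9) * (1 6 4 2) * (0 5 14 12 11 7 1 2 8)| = 36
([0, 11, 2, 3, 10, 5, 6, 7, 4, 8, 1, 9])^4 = (1 4 9)(8 11 10)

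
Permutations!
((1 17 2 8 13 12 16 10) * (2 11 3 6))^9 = (1 16 13 2 3 17 10 12 8 6 11)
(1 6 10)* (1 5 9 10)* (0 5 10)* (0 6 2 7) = (10)(0 5 9 6 1 2 7) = [5, 2, 7, 3, 4, 9, 1, 0, 8, 6, 10]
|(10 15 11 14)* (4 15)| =5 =|(4 15 11 14 10)|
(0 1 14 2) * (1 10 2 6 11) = (0 10 2)(1 14 6 11) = [10, 14, 0, 3, 4, 5, 11, 7, 8, 9, 2, 1, 12, 13, 6]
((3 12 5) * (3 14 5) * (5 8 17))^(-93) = (3 12)(5 17 8 14)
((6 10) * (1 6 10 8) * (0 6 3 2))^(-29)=(10)(0 6 8 1 3 2)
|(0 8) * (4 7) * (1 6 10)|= 6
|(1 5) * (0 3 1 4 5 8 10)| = |(0 3 1 8 10)(4 5)| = 10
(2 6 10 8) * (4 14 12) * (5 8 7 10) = (2 6 5 8)(4 14 12)(7 10) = [0, 1, 6, 3, 14, 8, 5, 10, 2, 9, 7, 11, 4, 13, 12]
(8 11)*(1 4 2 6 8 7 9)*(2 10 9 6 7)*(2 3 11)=[0, 4, 7, 11, 10, 5, 8, 6, 2, 1, 9, 3]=(1 4 10 9)(2 7 6 8)(3 11)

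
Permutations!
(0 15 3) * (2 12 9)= (0 15 3)(2 12 9)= [15, 1, 12, 0, 4, 5, 6, 7, 8, 2, 10, 11, 9, 13, 14, 3]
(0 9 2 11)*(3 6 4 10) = (0 9 2 11)(3 6 4 10) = [9, 1, 11, 6, 10, 5, 4, 7, 8, 2, 3, 0]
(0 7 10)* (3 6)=(0 7 10)(3 6)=[7, 1, 2, 6, 4, 5, 3, 10, 8, 9, 0]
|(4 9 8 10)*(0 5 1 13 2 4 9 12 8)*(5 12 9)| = 10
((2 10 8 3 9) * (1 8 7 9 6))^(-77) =(1 6 3 8)(2 9 7 10)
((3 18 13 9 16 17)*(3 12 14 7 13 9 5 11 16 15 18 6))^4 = ((3 6)(5 11 16 17 12 14 7 13)(9 15 18))^4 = (5 12)(7 16)(9 15 18)(11 14)(13 17)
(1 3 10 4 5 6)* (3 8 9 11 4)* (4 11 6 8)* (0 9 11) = (0 9 6 1 4 5 8 11)(3 10) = [9, 4, 2, 10, 5, 8, 1, 7, 11, 6, 3, 0]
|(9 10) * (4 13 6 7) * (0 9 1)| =|(0 9 10 1)(4 13 6 7)| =4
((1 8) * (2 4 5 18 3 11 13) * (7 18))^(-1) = ((1 8)(2 4 5 7 18 3 11 13))^(-1) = (1 8)(2 13 11 3 18 7 5 4)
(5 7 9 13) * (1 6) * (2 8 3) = (1 6)(2 8 3)(5 7 9 13) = [0, 6, 8, 2, 4, 7, 1, 9, 3, 13, 10, 11, 12, 5]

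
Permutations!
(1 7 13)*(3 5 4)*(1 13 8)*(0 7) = [7, 0, 2, 5, 3, 4, 6, 8, 1, 9, 10, 11, 12, 13] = (13)(0 7 8 1)(3 5 4)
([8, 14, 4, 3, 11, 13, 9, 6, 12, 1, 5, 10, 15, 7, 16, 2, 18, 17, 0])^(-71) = [14, 7, 8, 3, 12, 4, 5, 10, 16, 13, 2, 15, 18, 11, 6, 0, 9, 17, 1]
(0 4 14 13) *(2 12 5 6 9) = (0 4 14 13)(2 12 5 6 9) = [4, 1, 12, 3, 14, 6, 9, 7, 8, 2, 10, 11, 5, 0, 13]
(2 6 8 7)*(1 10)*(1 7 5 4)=(1 10 7 2 6 8 5 4)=[0, 10, 6, 3, 1, 4, 8, 2, 5, 9, 7]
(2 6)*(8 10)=[0, 1, 6, 3, 4, 5, 2, 7, 10, 9, 8]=(2 6)(8 10)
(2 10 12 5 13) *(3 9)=[0, 1, 10, 9, 4, 13, 6, 7, 8, 3, 12, 11, 5, 2]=(2 10 12 5 13)(3 9)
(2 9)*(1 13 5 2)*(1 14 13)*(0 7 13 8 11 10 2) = (0 7 13 5)(2 9 14 8 11 10) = [7, 1, 9, 3, 4, 0, 6, 13, 11, 14, 2, 10, 12, 5, 8]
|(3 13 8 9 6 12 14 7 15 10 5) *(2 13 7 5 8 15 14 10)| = 60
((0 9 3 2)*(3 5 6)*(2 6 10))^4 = ((0 9 5 10 2)(3 6))^4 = (0 2 10 5 9)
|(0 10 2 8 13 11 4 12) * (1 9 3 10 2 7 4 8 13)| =12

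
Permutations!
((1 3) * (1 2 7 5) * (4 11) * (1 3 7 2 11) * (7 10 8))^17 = (1 10 8 7 5 3 11 4)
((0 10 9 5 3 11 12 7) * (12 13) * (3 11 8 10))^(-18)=(0 8 9 11 12)(3 10 5 13 7)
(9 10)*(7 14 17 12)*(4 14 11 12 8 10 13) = (4 14 17 8 10 9 13)(7 11 12) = [0, 1, 2, 3, 14, 5, 6, 11, 10, 13, 9, 12, 7, 4, 17, 15, 16, 8]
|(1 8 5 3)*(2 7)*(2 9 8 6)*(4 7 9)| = 14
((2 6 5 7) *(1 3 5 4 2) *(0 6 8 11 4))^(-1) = ((0 6)(1 3 5 7)(2 8 11 4))^(-1) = (0 6)(1 7 5 3)(2 4 11 8)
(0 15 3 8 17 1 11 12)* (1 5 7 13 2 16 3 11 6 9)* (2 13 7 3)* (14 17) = (0 15 11 12)(1 6 9)(2 16)(3 8 14 17 5) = [15, 6, 16, 8, 4, 3, 9, 7, 14, 1, 10, 12, 0, 13, 17, 11, 2, 5]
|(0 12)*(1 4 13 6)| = |(0 12)(1 4 13 6)| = 4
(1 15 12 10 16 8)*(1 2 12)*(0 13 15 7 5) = [13, 7, 12, 3, 4, 0, 6, 5, 2, 9, 16, 11, 10, 15, 14, 1, 8] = (0 13 15 1 7 5)(2 12 10 16 8)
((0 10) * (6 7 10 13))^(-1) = ((0 13 6 7 10))^(-1) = (0 10 7 6 13)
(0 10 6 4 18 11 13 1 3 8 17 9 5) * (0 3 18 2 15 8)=(0 10 6 4 2 15 8 17 9 5 3)(1 18 11 13)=[10, 18, 15, 0, 2, 3, 4, 7, 17, 5, 6, 13, 12, 1, 14, 8, 16, 9, 11]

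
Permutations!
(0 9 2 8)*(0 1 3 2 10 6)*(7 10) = (0 9 7 10 6)(1 3 2 8) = [9, 3, 8, 2, 4, 5, 0, 10, 1, 7, 6]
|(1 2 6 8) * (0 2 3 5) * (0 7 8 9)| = |(0 2 6 9)(1 3 5 7 8)| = 20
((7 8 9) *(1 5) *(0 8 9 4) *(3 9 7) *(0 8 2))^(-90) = ((0 2)(1 5)(3 9)(4 8))^(-90) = (9)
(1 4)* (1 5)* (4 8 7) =(1 8 7 4 5) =[0, 8, 2, 3, 5, 1, 6, 4, 7]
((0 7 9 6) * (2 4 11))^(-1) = (0 6 9 7)(2 11 4)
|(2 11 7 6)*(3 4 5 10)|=4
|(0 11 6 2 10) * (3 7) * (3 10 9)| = |(0 11 6 2 9 3 7 10)| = 8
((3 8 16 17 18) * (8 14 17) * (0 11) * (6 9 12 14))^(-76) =((0 11)(3 6 9 12 14 17 18)(8 16))^(-76) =(3 6 9 12 14 17 18)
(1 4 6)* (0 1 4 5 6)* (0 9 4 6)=(0 1 5)(4 9)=[1, 5, 2, 3, 9, 0, 6, 7, 8, 4]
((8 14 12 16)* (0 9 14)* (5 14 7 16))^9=((0 9 7 16 8)(5 14 12))^9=(0 8 16 7 9)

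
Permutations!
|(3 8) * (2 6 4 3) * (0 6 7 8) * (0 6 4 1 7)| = |(0 4 3 6 1 7 8 2)| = 8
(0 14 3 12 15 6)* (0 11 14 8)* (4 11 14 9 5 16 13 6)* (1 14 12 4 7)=(0 8)(1 14 3 4 11 9 5 16 13 6 12 15 7)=[8, 14, 2, 4, 11, 16, 12, 1, 0, 5, 10, 9, 15, 6, 3, 7, 13]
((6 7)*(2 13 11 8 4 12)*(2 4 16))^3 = (2 8 13 16 11)(4 12)(6 7)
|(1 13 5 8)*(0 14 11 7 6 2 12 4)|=8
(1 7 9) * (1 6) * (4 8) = (1 7 9 6)(4 8) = [0, 7, 2, 3, 8, 5, 1, 9, 4, 6]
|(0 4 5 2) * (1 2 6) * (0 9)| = 7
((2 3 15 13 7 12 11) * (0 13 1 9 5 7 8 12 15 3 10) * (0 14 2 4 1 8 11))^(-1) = ((0 13 11 4 1 9 5 7 15 8 12)(2 10 14))^(-1) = (0 12 8 15 7 5 9 1 4 11 13)(2 14 10)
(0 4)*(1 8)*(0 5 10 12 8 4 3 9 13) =(0 3 9 13)(1 4 5 10 12 8) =[3, 4, 2, 9, 5, 10, 6, 7, 1, 13, 12, 11, 8, 0]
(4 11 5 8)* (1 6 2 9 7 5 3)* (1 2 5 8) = (1 6 5)(2 9 7 8 4 11 3) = [0, 6, 9, 2, 11, 1, 5, 8, 4, 7, 10, 3]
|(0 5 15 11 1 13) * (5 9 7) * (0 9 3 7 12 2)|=11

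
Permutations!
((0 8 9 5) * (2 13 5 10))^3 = ((0 8 9 10 2 13 5))^3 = (0 10 5 9 13 8 2)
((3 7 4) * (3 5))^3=((3 7 4 5))^3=(3 5 4 7)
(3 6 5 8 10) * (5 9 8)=(3 6 9 8 10)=[0, 1, 2, 6, 4, 5, 9, 7, 10, 8, 3]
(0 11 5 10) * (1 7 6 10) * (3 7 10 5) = [11, 10, 2, 7, 4, 1, 5, 6, 8, 9, 0, 3] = (0 11 3 7 6 5 1 10)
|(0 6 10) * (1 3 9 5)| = |(0 6 10)(1 3 9 5)| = 12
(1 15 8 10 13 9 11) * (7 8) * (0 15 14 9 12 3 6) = [15, 14, 2, 6, 4, 5, 0, 8, 10, 11, 13, 1, 3, 12, 9, 7] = (0 15 7 8 10 13 12 3 6)(1 14 9 11)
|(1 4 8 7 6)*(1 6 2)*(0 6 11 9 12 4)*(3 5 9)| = 12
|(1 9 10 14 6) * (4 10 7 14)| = 10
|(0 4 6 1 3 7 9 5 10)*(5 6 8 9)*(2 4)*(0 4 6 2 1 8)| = |(0 1 3 7 5 10 4)(2 6 8 9)| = 28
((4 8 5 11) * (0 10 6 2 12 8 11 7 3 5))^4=((0 10 6 2 12 8)(3 5 7)(4 11))^4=(0 12 6)(2 10 8)(3 5 7)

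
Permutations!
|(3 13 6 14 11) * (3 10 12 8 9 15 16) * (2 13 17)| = 13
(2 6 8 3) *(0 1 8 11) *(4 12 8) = (0 1 4 12 8 3 2 6 11) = [1, 4, 6, 2, 12, 5, 11, 7, 3, 9, 10, 0, 8]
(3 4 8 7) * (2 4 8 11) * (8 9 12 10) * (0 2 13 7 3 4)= (0 2)(3 9 12 10 8)(4 11 13 7)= [2, 1, 0, 9, 11, 5, 6, 4, 3, 12, 8, 13, 10, 7]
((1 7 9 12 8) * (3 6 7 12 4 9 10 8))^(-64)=(1 8 10 7 6 3 12)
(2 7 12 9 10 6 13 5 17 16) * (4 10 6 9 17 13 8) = (2 7 12 17 16)(4 10 9 6 8)(5 13) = [0, 1, 7, 3, 10, 13, 8, 12, 4, 6, 9, 11, 17, 5, 14, 15, 2, 16]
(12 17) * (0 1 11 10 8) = (0 1 11 10 8)(12 17) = [1, 11, 2, 3, 4, 5, 6, 7, 0, 9, 8, 10, 17, 13, 14, 15, 16, 12]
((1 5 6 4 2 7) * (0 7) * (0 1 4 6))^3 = ((0 7 4 2 1 5))^3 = (0 2)(1 7)(4 5)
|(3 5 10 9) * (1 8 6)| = |(1 8 6)(3 5 10 9)| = 12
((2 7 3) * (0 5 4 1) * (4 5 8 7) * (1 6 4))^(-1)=((0 8 7 3 2 1)(4 6))^(-1)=(0 1 2 3 7 8)(4 6)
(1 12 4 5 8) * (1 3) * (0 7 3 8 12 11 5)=(0 7 3 1 11 5 12 4)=[7, 11, 2, 1, 0, 12, 6, 3, 8, 9, 10, 5, 4]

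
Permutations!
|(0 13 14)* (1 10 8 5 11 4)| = |(0 13 14)(1 10 8 5 11 4)| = 6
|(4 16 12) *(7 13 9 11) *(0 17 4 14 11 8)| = |(0 17 4 16 12 14 11 7 13 9 8)| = 11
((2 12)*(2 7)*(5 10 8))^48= ((2 12 7)(5 10 8))^48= (12)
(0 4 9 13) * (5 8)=(0 4 9 13)(5 8)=[4, 1, 2, 3, 9, 8, 6, 7, 5, 13, 10, 11, 12, 0]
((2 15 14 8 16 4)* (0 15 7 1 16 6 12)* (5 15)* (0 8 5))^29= ((1 16 4 2 7)(5 15 14)(6 12 8))^29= (1 7 2 4 16)(5 14 15)(6 8 12)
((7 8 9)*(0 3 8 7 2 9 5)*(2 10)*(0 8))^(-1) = (0 3)(2 10 9)(5 8)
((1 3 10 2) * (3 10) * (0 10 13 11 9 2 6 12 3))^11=(0 10 6 12 3)(1 13 11 9 2)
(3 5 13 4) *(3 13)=(3 5)(4 13)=[0, 1, 2, 5, 13, 3, 6, 7, 8, 9, 10, 11, 12, 4]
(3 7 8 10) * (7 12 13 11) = (3 12 13 11 7 8 10) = [0, 1, 2, 12, 4, 5, 6, 8, 10, 9, 3, 7, 13, 11]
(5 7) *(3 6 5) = (3 6 5 7) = [0, 1, 2, 6, 4, 7, 5, 3]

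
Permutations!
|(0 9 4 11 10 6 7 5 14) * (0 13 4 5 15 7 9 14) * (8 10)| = |(0 14 13 4 11 8 10 6 9 5)(7 15)| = 10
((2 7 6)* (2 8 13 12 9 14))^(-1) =(2 14 9 12 13 8 6 7)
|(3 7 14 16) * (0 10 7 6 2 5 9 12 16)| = 28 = |(0 10 7 14)(2 5 9 12 16 3 6)|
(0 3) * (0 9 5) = (0 3 9 5) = [3, 1, 2, 9, 4, 0, 6, 7, 8, 5]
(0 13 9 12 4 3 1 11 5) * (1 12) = (0 13 9 1 11 5)(3 12 4) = [13, 11, 2, 12, 3, 0, 6, 7, 8, 1, 10, 5, 4, 9]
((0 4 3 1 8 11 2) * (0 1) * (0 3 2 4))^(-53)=((1 8 11 4 2))^(-53)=(1 11 2 8 4)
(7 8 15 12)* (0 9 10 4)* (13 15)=(0 9 10 4)(7 8 13 15 12)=[9, 1, 2, 3, 0, 5, 6, 8, 13, 10, 4, 11, 7, 15, 14, 12]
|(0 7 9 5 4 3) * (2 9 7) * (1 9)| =7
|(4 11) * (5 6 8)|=|(4 11)(5 6 8)|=6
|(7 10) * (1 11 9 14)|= 4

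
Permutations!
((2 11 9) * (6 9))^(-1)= ((2 11 6 9))^(-1)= (2 9 6 11)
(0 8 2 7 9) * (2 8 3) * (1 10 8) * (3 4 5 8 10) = (10)(0 4 5 8 1 3 2 7 9) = [4, 3, 7, 2, 5, 8, 6, 9, 1, 0, 10]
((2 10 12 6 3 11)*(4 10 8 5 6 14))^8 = ((2 8 5 6 3 11)(4 10 12 14))^8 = (14)(2 5 3)(6 11 8)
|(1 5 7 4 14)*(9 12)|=10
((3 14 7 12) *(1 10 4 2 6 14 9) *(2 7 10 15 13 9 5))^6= ((1 15 13 9)(2 6 14 10 4 7 12 3 5))^6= (1 13)(2 12 10)(3 4 6)(5 7 14)(9 15)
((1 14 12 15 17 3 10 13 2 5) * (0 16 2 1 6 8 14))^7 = ((0 16 2 5 6 8 14 12 15 17 3 10 13 1))^7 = (0 12)(1 14)(2 17)(3 5)(6 10)(8 13)(15 16)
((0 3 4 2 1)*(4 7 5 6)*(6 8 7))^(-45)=(8)(0 4)(1 6)(2 3)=((0 3 6 4 2 1)(5 8 7))^(-45)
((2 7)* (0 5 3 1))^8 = (7)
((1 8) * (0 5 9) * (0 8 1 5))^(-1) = (5 8 9) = ((5 9 8))^(-1)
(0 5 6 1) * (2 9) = [5, 0, 9, 3, 4, 6, 1, 7, 8, 2] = (0 5 6 1)(2 9)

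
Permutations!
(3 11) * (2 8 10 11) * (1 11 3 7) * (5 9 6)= [0, 11, 8, 2, 4, 9, 5, 1, 10, 6, 3, 7]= (1 11 7)(2 8 10 3)(5 9 6)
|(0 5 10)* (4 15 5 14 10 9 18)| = 15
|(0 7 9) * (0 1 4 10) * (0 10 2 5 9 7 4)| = 6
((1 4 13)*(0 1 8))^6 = (0 1 4 13 8)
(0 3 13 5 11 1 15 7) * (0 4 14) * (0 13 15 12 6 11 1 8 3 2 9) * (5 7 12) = (0 2 9)(1 5)(3 15 12 6 11 8)(4 14 13 7) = [2, 5, 9, 15, 14, 1, 11, 4, 3, 0, 10, 8, 6, 7, 13, 12]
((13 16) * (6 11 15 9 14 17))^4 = ((6 11 15 9 14 17)(13 16))^4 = (6 14 15)(9 11 17)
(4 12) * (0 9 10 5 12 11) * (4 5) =(0 9 10 4 11)(5 12) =[9, 1, 2, 3, 11, 12, 6, 7, 8, 10, 4, 0, 5]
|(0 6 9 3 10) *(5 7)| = |(0 6 9 3 10)(5 7)| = 10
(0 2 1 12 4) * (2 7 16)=[7, 12, 1, 3, 0, 5, 6, 16, 8, 9, 10, 11, 4, 13, 14, 15, 2]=(0 7 16 2 1 12 4)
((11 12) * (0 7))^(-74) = (12)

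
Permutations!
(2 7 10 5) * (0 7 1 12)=(0 7 10 5 2 1 12)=[7, 12, 1, 3, 4, 2, 6, 10, 8, 9, 5, 11, 0]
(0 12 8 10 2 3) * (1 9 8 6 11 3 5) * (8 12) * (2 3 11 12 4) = (0 8 10 3)(1 9 4 2 5)(6 12) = [8, 9, 5, 0, 2, 1, 12, 7, 10, 4, 3, 11, 6]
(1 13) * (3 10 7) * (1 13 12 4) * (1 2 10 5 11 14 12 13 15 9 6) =(1 13 15 9 6)(2 10 7 3 5 11 14 12 4) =[0, 13, 10, 5, 2, 11, 1, 3, 8, 6, 7, 14, 4, 15, 12, 9]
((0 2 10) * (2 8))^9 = ((0 8 2 10))^9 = (0 8 2 10)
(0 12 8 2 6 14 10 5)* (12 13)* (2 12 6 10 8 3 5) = (0 13 6 14 8 12 3 5)(2 10) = [13, 1, 10, 5, 4, 0, 14, 7, 12, 9, 2, 11, 3, 6, 8]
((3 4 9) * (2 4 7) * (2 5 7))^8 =((2 4 9 3)(5 7))^8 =(9)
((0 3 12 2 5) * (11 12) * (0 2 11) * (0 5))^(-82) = ((0 3 5 2)(11 12))^(-82) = (12)(0 5)(2 3)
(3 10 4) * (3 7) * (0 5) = (0 5)(3 10 4 7) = [5, 1, 2, 10, 7, 0, 6, 3, 8, 9, 4]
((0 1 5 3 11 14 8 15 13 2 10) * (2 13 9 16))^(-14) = (0 2 9 8 11 5)(1 10 16 15 14 3) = ((0 1 5 3 11 14 8 15 9 16 2 10))^(-14)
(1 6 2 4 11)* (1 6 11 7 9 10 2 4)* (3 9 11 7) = (1 7 11 6 4 3 9 10 2) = [0, 7, 1, 9, 3, 5, 4, 11, 8, 10, 2, 6]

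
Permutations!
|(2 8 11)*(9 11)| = 4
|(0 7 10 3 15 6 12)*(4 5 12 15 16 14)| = 18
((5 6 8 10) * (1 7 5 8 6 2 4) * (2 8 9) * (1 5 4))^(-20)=((1 7 4 5 8 10 9 2))^(-20)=(1 8)(2 5)(4 9)(7 10)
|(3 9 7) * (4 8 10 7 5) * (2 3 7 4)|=12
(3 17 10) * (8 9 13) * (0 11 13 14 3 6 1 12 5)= [11, 12, 2, 17, 4, 0, 1, 7, 9, 14, 6, 13, 5, 8, 3, 15, 16, 10]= (0 11 13 8 9 14 3 17 10 6 1 12 5)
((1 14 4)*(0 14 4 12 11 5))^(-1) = ((0 14 12 11 5)(1 4))^(-1) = (0 5 11 12 14)(1 4)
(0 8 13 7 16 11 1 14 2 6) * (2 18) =[8, 14, 6, 3, 4, 5, 0, 16, 13, 9, 10, 1, 12, 7, 18, 15, 11, 17, 2] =(0 8 13 7 16 11 1 14 18 2 6)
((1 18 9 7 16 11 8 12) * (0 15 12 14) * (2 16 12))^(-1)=(0 14 8 11 16 2 15)(1 12 7 9 18)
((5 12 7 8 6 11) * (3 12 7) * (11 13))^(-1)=(3 12)(5 11 13 6 8 7)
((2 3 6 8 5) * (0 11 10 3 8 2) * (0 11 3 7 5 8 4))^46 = (0 3 6 2 4)(5 10)(7 11)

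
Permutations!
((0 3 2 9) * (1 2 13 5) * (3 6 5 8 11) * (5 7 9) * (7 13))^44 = ((0 6 13 8 11 3 7 9)(1 2 5))^44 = (0 11)(1 5 2)(3 6)(7 13)(8 9)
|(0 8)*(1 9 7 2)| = 4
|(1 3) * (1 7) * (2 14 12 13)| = |(1 3 7)(2 14 12 13)| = 12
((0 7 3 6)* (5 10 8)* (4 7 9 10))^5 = (0 4 9 7 10 3 8 6 5)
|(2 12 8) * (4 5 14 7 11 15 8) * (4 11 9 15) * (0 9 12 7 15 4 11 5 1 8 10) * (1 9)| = 10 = |(0 1 8 2 7 12 5 14 15 10)(4 9)|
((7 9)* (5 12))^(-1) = ((5 12)(7 9))^(-1) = (5 12)(7 9)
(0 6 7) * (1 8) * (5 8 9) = (0 6 7)(1 9 5 8) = [6, 9, 2, 3, 4, 8, 7, 0, 1, 5]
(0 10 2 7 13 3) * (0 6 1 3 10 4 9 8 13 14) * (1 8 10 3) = (0 4 9 10 2 7 14)(3 6 8 13) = [4, 1, 7, 6, 9, 5, 8, 14, 13, 10, 2, 11, 12, 3, 0]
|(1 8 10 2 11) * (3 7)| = 10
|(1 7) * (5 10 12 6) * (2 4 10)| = 6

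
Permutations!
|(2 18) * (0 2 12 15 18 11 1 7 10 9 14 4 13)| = |(0 2 11 1 7 10 9 14 4 13)(12 15 18)| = 30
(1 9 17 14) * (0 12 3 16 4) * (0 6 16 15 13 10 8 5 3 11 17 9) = (0 12 11 17 14 1)(3 15 13 10 8 5)(4 6 16) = [12, 0, 2, 15, 6, 3, 16, 7, 5, 9, 8, 17, 11, 10, 1, 13, 4, 14]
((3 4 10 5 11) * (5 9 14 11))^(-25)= ((3 4 10 9 14 11))^(-25)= (3 11 14 9 10 4)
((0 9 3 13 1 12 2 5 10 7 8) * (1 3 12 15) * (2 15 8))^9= ((0 9 12 15 1 8)(2 5 10 7)(3 13))^9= (0 15)(1 9)(2 5 10 7)(3 13)(8 12)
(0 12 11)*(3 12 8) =(0 8 3 12 11) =[8, 1, 2, 12, 4, 5, 6, 7, 3, 9, 10, 0, 11]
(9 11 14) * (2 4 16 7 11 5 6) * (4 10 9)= (2 10 9 5 6)(4 16 7 11 14)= [0, 1, 10, 3, 16, 6, 2, 11, 8, 5, 9, 14, 12, 13, 4, 15, 7]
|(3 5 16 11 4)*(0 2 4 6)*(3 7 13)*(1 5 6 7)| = 11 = |(0 2 4 1 5 16 11 7 13 3 6)|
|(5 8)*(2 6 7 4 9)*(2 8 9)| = |(2 6 7 4)(5 9 8)| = 12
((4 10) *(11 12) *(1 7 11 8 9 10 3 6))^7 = ((1 7 11 12 8 9 10 4 3 6))^7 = (1 4 8 7 3 9 11 6 10 12)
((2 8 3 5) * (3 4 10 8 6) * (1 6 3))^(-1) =((1 6)(2 3 5)(4 10 8))^(-1) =(1 6)(2 5 3)(4 8 10)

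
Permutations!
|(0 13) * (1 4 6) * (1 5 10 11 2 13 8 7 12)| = 12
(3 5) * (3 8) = (3 5 8) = [0, 1, 2, 5, 4, 8, 6, 7, 3]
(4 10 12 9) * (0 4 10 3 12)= (0 4 3 12 9 10)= [4, 1, 2, 12, 3, 5, 6, 7, 8, 10, 0, 11, 9]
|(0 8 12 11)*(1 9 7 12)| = 7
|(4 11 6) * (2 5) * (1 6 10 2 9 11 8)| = |(1 6 4 8)(2 5 9 11 10)| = 20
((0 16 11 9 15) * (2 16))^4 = ((0 2 16 11 9 15))^4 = (0 9 16)(2 15 11)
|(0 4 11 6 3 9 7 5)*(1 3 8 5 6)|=|(0 4 11 1 3 9 7 6 8 5)|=10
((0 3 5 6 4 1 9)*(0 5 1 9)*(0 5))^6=(0 9 4 6 5 1 3)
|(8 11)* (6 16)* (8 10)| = |(6 16)(8 11 10)| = 6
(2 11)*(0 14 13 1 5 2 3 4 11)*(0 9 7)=[14, 5, 9, 4, 11, 2, 6, 0, 8, 7, 10, 3, 12, 1, 13]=(0 14 13 1 5 2 9 7)(3 4 11)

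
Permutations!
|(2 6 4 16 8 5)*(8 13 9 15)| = 9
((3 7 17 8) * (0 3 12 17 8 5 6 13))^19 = (0 3 7 8 12 17 5 6 13)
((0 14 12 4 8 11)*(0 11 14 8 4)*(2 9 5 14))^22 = ((0 8 2 9 5 14 12))^22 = (0 8 2 9 5 14 12)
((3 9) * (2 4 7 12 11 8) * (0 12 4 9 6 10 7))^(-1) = (0 4 7 10 6 3 9 2 8 11 12)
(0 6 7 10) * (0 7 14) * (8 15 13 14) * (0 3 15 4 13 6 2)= [2, 1, 0, 15, 13, 5, 8, 10, 4, 9, 7, 11, 12, 14, 3, 6]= (0 2)(3 15 6 8 4 13 14)(7 10)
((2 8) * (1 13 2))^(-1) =(1 8 2 13)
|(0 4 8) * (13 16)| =6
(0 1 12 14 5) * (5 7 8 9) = (0 1 12 14 7 8 9 5) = [1, 12, 2, 3, 4, 0, 6, 8, 9, 5, 10, 11, 14, 13, 7]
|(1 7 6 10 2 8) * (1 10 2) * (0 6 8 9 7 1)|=7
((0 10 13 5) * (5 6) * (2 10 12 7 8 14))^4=((0 12 7 8 14 2 10 13 6 5))^4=(0 14 6 7 10)(2 5 8 13 12)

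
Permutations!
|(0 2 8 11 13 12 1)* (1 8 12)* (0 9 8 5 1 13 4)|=|(13)(0 2 12 5 1 9 8 11 4)|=9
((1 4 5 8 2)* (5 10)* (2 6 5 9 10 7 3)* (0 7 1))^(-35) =(0 7 3 2)(1 4)(5 8 6)(9 10)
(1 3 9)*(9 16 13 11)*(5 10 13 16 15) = (16)(1 3 15 5 10 13 11 9) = [0, 3, 2, 15, 4, 10, 6, 7, 8, 1, 13, 9, 12, 11, 14, 5, 16]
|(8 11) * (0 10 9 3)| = 4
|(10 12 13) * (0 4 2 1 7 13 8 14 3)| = 11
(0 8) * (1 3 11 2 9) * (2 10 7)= (0 8)(1 3 11 10 7 2 9)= [8, 3, 9, 11, 4, 5, 6, 2, 0, 1, 7, 10]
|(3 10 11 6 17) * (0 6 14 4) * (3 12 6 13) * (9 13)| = 24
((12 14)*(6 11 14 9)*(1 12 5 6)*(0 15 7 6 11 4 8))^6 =((0 15 7 6 4 8)(1 12 9)(5 11 14))^6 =(15)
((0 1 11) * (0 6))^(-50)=(0 11)(1 6)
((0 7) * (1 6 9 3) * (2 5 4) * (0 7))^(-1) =((1 6 9 3)(2 5 4))^(-1) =(1 3 9 6)(2 4 5)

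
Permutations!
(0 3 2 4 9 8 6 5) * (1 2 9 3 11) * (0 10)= (0 11 1 2 4 3 9 8 6 5 10)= [11, 2, 4, 9, 3, 10, 5, 7, 6, 8, 0, 1]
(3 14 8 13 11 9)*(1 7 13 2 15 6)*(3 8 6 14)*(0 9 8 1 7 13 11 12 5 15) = (0 9 1 13 12 5 15 14 6 7 11 8 2) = [9, 13, 0, 3, 4, 15, 7, 11, 2, 1, 10, 8, 5, 12, 6, 14]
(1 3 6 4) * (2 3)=[0, 2, 3, 6, 1, 5, 4]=(1 2 3 6 4)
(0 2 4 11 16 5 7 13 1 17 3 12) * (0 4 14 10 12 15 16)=(0 2 14 10 12 4 11)(1 17 3 15 16 5 7 13)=[2, 17, 14, 15, 11, 7, 6, 13, 8, 9, 12, 0, 4, 1, 10, 16, 5, 3]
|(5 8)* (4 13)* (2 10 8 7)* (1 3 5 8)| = 6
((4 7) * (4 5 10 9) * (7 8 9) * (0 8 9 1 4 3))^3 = (10)(0 4)(1 3)(8 9)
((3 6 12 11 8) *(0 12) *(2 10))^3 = (0 8)(2 10)(3 12)(6 11) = ((0 12 11 8 3 6)(2 10))^3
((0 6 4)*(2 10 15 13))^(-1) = (0 4 6)(2 13 15 10)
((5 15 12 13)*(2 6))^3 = ((2 6)(5 15 12 13))^3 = (2 6)(5 13 12 15)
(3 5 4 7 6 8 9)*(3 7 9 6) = [0, 1, 2, 5, 9, 4, 8, 3, 6, 7] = (3 5 4 9 7)(6 8)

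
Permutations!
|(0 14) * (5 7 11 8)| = 4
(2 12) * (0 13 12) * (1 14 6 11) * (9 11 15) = [13, 14, 0, 3, 4, 5, 15, 7, 8, 11, 10, 1, 2, 12, 6, 9] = (0 13 12 2)(1 14 6 15 9 11)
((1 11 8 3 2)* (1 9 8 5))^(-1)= (1 5 11)(2 3 8 9)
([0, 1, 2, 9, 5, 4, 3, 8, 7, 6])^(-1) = [0, 1, 2, 6, 5, 4, 9, 8, 7, 3]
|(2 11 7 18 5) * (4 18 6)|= |(2 11 7 6 4 18 5)|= 7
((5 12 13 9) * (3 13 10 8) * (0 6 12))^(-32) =((0 6 12 10 8 3 13 9 5))^(-32) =(0 8 5 10 9 12 13 6 3)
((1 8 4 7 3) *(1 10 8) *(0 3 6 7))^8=(0 8 3 4 10)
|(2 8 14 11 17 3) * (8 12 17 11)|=|(2 12 17 3)(8 14)|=4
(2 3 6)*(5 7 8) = (2 3 6)(5 7 8) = [0, 1, 3, 6, 4, 7, 2, 8, 5]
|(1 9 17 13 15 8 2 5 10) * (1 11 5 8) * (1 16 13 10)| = 6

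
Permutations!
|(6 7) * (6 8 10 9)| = 5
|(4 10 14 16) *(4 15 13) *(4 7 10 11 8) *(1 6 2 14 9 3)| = 33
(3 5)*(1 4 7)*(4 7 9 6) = (1 7)(3 5)(4 9 6) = [0, 7, 2, 5, 9, 3, 4, 1, 8, 6]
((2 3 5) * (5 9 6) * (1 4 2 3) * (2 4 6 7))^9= ((1 6 5 3 9 7 2))^9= (1 5 9 2 6 3 7)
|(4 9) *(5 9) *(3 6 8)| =|(3 6 8)(4 5 9)| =3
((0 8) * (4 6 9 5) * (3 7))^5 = ((0 8)(3 7)(4 6 9 5))^5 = (0 8)(3 7)(4 6 9 5)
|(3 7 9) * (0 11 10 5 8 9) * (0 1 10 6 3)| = |(0 11 6 3 7 1 10 5 8 9)| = 10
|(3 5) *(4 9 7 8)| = |(3 5)(4 9 7 8)| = 4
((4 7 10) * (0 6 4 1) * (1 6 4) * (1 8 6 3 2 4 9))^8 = ((0 9 1)(2 4 7 10 3)(6 8))^8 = (0 1 9)(2 10 4 3 7)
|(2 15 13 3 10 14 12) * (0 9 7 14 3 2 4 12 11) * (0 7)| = |(0 9)(2 15 13)(3 10)(4 12)(7 14 11)| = 6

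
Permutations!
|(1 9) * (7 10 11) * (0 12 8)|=6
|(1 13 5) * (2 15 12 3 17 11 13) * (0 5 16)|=11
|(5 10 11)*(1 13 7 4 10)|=|(1 13 7 4 10 11 5)|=7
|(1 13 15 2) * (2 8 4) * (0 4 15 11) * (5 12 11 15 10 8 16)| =10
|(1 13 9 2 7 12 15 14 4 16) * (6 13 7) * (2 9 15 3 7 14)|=|(1 14 4 16)(2 6 13 15)(3 7 12)|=12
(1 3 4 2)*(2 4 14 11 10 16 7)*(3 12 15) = (1 12 15 3 14 11 10 16 7 2) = [0, 12, 1, 14, 4, 5, 6, 2, 8, 9, 16, 10, 15, 13, 11, 3, 7]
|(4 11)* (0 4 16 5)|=|(0 4 11 16 5)|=5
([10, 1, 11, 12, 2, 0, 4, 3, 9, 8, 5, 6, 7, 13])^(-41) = [10, 1, 4, 12, 6, 0, 11, 3, 9, 8, 5, 2, 7, 13]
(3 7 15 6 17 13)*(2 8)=[0, 1, 8, 7, 4, 5, 17, 15, 2, 9, 10, 11, 12, 3, 14, 6, 16, 13]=(2 8)(3 7 15 6 17 13)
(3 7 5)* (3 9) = (3 7 5 9) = [0, 1, 2, 7, 4, 9, 6, 5, 8, 3]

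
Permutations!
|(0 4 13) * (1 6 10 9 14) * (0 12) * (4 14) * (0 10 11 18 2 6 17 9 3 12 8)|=|(0 14 1 17 9 4 13 8)(2 6 11 18)(3 12 10)|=24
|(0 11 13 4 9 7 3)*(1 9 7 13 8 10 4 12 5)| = |(0 11 8 10 4 7 3)(1 9 13 12 5)| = 35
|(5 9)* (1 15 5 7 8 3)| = |(1 15 5 9 7 8 3)| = 7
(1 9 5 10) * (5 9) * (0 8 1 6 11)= (0 8 1 5 10 6 11)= [8, 5, 2, 3, 4, 10, 11, 7, 1, 9, 6, 0]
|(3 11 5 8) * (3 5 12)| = 6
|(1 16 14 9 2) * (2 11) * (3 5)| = 6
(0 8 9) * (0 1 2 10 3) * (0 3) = (0 8 9 1 2 10) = [8, 2, 10, 3, 4, 5, 6, 7, 9, 1, 0]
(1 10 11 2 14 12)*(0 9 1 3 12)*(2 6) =[9, 10, 14, 12, 4, 5, 2, 7, 8, 1, 11, 6, 3, 13, 0] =(0 9 1 10 11 6 2 14)(3 12)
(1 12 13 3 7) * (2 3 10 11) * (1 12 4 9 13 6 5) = (1 4 9 13 10 11 2 3 7 12 6 5) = [0, 4, 3, 7, 9, 1, 5, 12, 8, 13, 11, 2, 6, 10]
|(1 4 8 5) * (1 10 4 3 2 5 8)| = |(1 3 2 5 10 4)| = 6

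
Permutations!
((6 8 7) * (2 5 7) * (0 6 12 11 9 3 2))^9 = ((0 6 8)(2 5 7 12 11 9 3))^9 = (2 7 11 3 5 12 9)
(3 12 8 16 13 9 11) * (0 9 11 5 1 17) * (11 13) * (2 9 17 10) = [17, 10, 9, 12, 4, 1, 6, 7, 16, 5, 2, 3, 8, 13, 14, 15, 11, 0] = (0 17)(1 10 2 9 5)(3 12 8 16 11)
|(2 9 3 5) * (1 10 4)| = 12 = |(1 10 4)(2 9 3 5)|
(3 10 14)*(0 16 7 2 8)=(0 16 7 2 8)(3 10 14)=[16, 1, 8, 10, 4, 5, 6, 2, 0, 9, 14, 11, 12, 13, 3, 15, 7]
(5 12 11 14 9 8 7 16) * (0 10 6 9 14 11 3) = (0 10 6 9 8 7 16 5 12 3) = [10, 1, 2, 0, 4, 12, 9, 16, 7, 8, 6, 11, 3, 13, 14, 15, 5]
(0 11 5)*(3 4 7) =(0 11 5)(3 4 7) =[11, 1, 2, 4, 7, 0, 6, 3, 8, 9, 10, 5]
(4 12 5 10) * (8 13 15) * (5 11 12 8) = (4 8 13 15 5 10)(11 12) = [0, 1, 2, 3, 8, 10, 6, 7, 13, 9, 4, 12, 11, 15, 14, 5]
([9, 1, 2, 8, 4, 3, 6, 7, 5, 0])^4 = [0, 1, 2, 8, 4, 3, 6, 7, 5, 9]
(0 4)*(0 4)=(4)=[0, 1, 2, 3, 4]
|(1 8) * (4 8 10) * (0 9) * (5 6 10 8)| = |(0 9)(1 8)(4 5 6 10)| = 4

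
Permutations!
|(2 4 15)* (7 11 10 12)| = 12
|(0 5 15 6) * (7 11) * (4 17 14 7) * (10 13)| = 20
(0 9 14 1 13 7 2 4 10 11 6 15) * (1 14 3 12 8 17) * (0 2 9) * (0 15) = (0 15 2 4 10 11 6)(1 13 7 9 3 12 8 17) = [15, 13, 4, 12, 10, 5, 0, 9, 17, 3, 11, 6, 8, 7, 14, 2, 16, 1]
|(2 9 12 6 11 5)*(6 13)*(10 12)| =|(2 9 10 12 13 6 11 5)| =8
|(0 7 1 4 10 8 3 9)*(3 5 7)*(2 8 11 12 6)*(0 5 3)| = |(1 4 10 11 12 6 2 8 3 9 5 7)| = 12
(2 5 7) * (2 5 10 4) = (2 10 4)(5 7) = [0, 1, 10, 3, 2, 7, 6, 5, 8, 9, 4]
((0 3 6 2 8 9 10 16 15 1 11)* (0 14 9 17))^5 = (0 17 8 2 6 3)(1 16 9 11 15 10 14) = ((0 3 6 2 8 17)(1 11 14 9 10 16 15))^5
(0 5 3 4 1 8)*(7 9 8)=(0 5 3 4 1 7 9 8)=[5, 7, 2, 4, 1, 3, 6, 9, 0, 8]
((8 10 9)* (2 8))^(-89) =((2 8 10 9))^(-89) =(2 9 10 8)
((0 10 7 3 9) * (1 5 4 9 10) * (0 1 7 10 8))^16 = (10)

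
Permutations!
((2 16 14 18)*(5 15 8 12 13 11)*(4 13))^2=(2 14)(4 11 15 12 13 5 8)(16 18)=((2 16 14 18)(4 13 11 5 15 8 12))^2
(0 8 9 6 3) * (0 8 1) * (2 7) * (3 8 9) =[1, 0, 7, 9, 4, 5, 8, 2, 3, 6] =(0 1)(2 7)(3 9 6 8)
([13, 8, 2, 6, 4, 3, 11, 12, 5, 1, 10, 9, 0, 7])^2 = [7, 5, 2, 11, 4, 6, 9, 0, 3, 8, 10, 1, 13, 12]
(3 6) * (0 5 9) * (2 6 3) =(0 5 9)(2 6) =[5, 1, 6, 3, 4, 9, 2, 7, 8, 0]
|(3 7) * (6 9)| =|(3 7)(6 9)| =2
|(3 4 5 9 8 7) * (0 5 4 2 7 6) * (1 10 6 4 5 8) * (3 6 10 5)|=21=|(10)(0 8 4 3 2 7 6)(1 5 9)|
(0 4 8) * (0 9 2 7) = [4, 1, 7, 3, 8, 5, 6, 0, 9, 2] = (0 4 8 9 2 7)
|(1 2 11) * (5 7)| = |(1 2 11)(5 7)| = 6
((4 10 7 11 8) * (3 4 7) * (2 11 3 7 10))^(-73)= (2 7 11 3 8 4 10)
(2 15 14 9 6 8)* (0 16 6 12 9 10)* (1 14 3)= (0 16 6 8 2 15 3 1 14 10)(9 12)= [16, 14, 15, 1, 4, 5, 8, 7, 2, 12, 0, 11, 9, 13, 10, 3, 6]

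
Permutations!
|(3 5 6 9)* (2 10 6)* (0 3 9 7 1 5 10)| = 8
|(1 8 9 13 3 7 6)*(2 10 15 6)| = 10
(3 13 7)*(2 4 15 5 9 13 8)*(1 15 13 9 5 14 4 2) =(1 15 14 4 13 7 3 8) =[0, 15, 2, 8, 13, 5, 6, 3, 1, 9, 10, 11, 12, 7, 4, 14]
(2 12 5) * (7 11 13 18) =(2 12 5)(7 11 13 18) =[0, 1, 12, 3, 4, 2, 6, 11, 8, 9, 10, 13, 5, 18, 14, 15, 16, 17, 7]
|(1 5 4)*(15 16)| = |(1 5 4)(15 16)| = 6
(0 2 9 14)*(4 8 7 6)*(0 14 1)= (14)(0 2 9 1)(4 8 7 6)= [2, 0, 9, 3, 8, 5, 4, 6, 7, 1, 10, 11, 12, 13, 14]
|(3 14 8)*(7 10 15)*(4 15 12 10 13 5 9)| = 6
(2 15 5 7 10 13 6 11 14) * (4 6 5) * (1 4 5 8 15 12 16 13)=(1 4 6 11 14 2 12 16 13 8 15 5 7 10)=[0, 4, 12, 3, 6, 7, 11, 10, 15, 9, 1, 14, 16, 8, 2, 5, 13]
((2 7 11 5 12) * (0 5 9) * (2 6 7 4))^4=((0 5 12 6 7 11 9)(2 4))^4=(0 7 5 11 12 9 6)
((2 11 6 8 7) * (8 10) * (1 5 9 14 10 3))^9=((1 5 9 14 10 8 7 2 11 6 3))^9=(1 6 2 8 14 5 3 11 7 10 9)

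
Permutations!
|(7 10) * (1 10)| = 3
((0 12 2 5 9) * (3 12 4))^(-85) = ((0 4 3 12 2 5 9))^(-85) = (0 9 5 2 12 3 4)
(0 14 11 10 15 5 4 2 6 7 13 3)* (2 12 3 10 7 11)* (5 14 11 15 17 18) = [11, 1, 6, 0, 12, 4, 15, 13, 8, 9, 17, 7, 3, 10, 2, 14, 16, 18, 5] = (0 11 7 13 10 17 18 5 4 12 3)(2 6 15 14)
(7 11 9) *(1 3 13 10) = (1 3 13 10)(7 11 9) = [0, 3, 2, 13, 4, 5, 6, 11, 8, 7, 1, 9, 12, 10]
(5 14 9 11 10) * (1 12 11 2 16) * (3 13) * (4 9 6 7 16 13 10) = [0, 12, 13, 10, 9, 14, 7, 16, 8, 2, 5, 4, 11, 3, 6, 15, 1] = (1 12 11 4 9 2 13 3 10 5 14 6 7 16)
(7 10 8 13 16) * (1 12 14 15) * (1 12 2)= [0, 2, 1, 3, 4, 5, 6, 10, 13, 9, 8, 11, 14, 16, 15, 12, 7]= (1 2)(7 10 8 13 16)(12 14 15)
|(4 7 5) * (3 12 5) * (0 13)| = |(0 13)(3 12 5 4 7)| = 10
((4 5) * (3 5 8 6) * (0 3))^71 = ((0 3 5 4 8 6))^71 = (0 6 8 4 5 3)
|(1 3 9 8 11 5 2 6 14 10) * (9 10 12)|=24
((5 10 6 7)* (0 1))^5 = ((0 1)(5 10 6 7))^5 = (0 1)(5 10 6 7)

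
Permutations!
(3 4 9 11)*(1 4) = (1 4 9 11 3) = [0, 4, 2, 1, 9, 5, 6, 7, 8, 11, 10, 3]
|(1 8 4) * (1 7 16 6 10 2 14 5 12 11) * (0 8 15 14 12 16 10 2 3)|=|(0 8 4 7 10 3)(1 15 14 5 16 6 2 12 11)|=18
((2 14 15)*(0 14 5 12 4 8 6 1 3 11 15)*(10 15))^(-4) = ((0 14)(1 3 11 10 15 2 5 12 4 8 6))^(-4) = (1 12 10 6 5 11 8 2 3 4 15)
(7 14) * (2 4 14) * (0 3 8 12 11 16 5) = (0 3 8 12 11 16 5)(2 4 14 7) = [3, 1, 4, 8, 14, 0, 6, 2, 12, 9, 10, 16, 11, 13, 7, 15, 5]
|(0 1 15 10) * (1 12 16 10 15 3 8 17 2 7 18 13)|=8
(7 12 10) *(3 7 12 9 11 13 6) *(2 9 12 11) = [0, 1, 9, 7, 4, 5, 3, 12, 8, 2, 11, 13, 10, 6] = (2 9)(3 7 12 10 11 13 6)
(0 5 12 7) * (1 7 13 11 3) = [5, 7, 2, 1, 4, 12, 6, 0, 8, 9, 10, 3, 13, 11] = (0 5 12 13 11 3 1 7)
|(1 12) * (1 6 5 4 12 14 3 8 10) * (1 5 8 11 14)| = 6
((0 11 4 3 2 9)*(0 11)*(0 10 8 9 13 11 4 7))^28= ((0 10 8 9 4 3 2 13 11 7))^28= (0 11 2 4 8)(3 9 10 7 13)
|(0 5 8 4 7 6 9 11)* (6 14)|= 9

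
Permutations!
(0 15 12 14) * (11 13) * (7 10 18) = (0 15 12 14)(7 10 18)(11 13) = [15, 1, 2, 3, 4, 5, 6, 10, 8, 9, 18, 13, 14, 11, 0, 12, 16, 17, 7]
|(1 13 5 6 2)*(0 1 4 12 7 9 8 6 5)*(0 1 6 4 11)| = 20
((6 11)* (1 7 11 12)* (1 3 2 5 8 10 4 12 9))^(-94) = (1 7 11 6 9)(2 4 5 12 8 3 10)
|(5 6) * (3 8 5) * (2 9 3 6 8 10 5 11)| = |(2 9 3 10 5 8 11)| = 7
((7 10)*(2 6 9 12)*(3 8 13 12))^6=((2 6 9 3 8 13 12)(7 10))^6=(2 12 13 8 3 9 6)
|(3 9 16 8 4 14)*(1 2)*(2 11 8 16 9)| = 7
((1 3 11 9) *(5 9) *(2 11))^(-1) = (1 9 5 11 2 3)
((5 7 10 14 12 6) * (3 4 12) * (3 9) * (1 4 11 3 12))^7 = ((1 4)(3 11)(5 7 10 14 9 12 6))^7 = (14)(1 4)(3 11)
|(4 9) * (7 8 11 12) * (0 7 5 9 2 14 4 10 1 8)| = 42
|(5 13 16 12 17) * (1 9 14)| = 15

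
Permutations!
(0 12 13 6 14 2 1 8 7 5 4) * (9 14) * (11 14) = [12, 8, 1, 3, 0, 4, 9, 5, 7, 11, 10, 14, 13, 6, 2] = (0 12 13 6 9 11 14 2 1 8 7 5 4)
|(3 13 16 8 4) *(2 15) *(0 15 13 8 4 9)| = 9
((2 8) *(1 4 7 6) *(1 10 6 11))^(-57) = (1 11 7 4)(2 8)(6 10)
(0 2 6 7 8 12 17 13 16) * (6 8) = [2, 1, 8, 3, 4, 5, 7, 6, 12, 9, 10, 11, 17, 16, 14, 15, 0, 13] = (0 2 8 12 17 13 16)(6 7)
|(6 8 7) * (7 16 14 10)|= 6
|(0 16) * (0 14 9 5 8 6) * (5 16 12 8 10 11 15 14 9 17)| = |(0 12 8 6)(5 10 11 15 14 17)(9 16)| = 12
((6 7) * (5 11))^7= (5 11)(6 7)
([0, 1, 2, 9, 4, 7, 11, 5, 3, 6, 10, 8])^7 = [0, 1, 2, 6, 4, 7, 8, 5, 9, 11, 10, 3]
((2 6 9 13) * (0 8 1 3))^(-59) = ((0 8 1 3)(2 6 9 13))^(-59) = (0 8 1 3)(2 6 9 13)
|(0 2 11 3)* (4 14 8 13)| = |(0 2 11 3)(4 14 8 13)| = 4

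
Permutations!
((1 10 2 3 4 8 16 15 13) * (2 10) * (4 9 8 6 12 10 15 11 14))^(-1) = (1 13 15 10 12 6 4 14 11 16 8 9 3 2) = ((1 2 3 9 8 16 11 14 4 6 12 10 15 13))^(-1)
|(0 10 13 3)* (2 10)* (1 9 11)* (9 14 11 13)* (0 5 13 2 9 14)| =|(0 9 2 10 14 11 1)(3 5 13)| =21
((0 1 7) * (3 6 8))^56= ((0 1 7)(3 6 8))^56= (0 7 1)(3 8 6)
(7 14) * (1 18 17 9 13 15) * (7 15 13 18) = (1 7 14 15)(9 18 17) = [0, 7, 2, 3, 4, 5, 6, 14, 8, 18, 10, 11, 12, 13, 15, 1, 16, 9, 17]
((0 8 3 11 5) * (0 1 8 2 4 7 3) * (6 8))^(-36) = (0 3 6 4 5)(1 2 11 8 7)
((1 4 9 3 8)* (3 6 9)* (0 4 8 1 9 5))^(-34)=((0 4 3 1 8 9 6 5))^(-34)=(0 6 8 3)(1 4 5 9)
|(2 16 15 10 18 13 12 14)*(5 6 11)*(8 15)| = 9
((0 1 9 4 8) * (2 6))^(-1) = (0 8 4 9 1)(2 6)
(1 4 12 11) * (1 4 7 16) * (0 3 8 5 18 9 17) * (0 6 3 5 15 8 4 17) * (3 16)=(0 5 18 9)(1 7 3 4 12 11 17 6 16)(8 15)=[5, 7, 2, 4, 12, 18, 16, 3, 15, 0, 10, 17, 11, 13, 14, 8, 1, 6, 9]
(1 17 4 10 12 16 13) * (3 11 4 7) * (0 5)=(0 5)(1 17 7 3 11 4 10 12 16 13)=[5, 17, 2, 11, 10, 0, 6, 3, 8, 9, 12, 4, 16, 1, 14, 15, 13, 7]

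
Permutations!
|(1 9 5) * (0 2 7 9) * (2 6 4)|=8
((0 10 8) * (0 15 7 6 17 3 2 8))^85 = ((0 10)(2 8 15 7 6 17 3))^85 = (0 10)(2 8 15 7 6 17 3)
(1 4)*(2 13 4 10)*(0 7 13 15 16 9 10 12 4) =[7, 12, 15, 3, 1, 5, 6, 13, 8, 10, 2, 11, 4, 0, 14, 16, 9] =(0 7 13)(1 12 4)(2 15 16 9 10)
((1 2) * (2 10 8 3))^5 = ((1 10 8 3 2))^5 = (10)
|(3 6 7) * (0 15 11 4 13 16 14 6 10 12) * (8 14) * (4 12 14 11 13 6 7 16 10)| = |(0 15 13 10 14 7 3 4 6 16 8 11 12)| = 13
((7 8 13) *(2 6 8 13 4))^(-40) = (13)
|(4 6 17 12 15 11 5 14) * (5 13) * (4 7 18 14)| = |(4 6 17 12 15 11 13 5)(7 18 14)| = 24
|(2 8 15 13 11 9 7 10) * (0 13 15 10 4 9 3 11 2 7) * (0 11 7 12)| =30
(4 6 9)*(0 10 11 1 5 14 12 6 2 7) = (0 10 11 1 5 14 12 6 9 4 2 7) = [10, 5, 7, 3, 2, 14, 9, 0, 8, 4, 11, 1, 6, 13, 12]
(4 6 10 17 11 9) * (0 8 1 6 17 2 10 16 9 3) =(0 8 1 6 16 9 4 17 11 3)(2 10) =[8, 6, 10, 0, 17, 5, 16, 7, 1, 4, 2, 3, 12, 13, 14, 15, 9, 11]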